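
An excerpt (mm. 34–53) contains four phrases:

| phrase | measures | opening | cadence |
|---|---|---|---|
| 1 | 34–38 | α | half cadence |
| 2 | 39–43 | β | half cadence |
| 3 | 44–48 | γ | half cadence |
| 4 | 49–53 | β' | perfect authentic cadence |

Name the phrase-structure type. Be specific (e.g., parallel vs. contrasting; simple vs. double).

Four phrases in two halves: the first half (mm. 34–43) ends with a half cadence, the second (mm. 44–53) with a perfect authentic cadence — a large antecedent–consequent pair, i.e. a double period.
Phrase 3 begins with different material from phrase 1, making it contrasting.

contrasting double period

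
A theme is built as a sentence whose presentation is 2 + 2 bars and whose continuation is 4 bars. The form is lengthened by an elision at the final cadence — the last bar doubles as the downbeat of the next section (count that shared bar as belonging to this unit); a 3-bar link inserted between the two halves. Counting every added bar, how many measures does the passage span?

11 measures

Basic sentence: 2 + 2 + 4 = 8 bars.
8 (basic form) + 3 (link) = 11.
The elision shares a bar with the next section but does not change this unit's count.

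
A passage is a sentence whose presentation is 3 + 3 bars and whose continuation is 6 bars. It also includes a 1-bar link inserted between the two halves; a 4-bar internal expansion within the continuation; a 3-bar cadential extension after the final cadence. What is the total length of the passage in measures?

Basic sentence: 3 + 3 + 6 = 12 bars.
12 (basic form) + 1 (link) + 4 (internal expansion) + 3 (cadential extension) = 20.

20 measures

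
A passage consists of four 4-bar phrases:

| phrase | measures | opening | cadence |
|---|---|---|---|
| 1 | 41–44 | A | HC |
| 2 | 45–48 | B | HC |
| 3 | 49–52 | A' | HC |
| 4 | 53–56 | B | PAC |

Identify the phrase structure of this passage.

parallel double period

Four phrases in two halves: the first half (measures 41-48) ends with a half cadence, the second (measures 49–56) with a perfect authentic cadence — a large antecedent–consequent pair, i.e. a double period.
Phrase 3 begins with the same material as phrase 1, making it parallel.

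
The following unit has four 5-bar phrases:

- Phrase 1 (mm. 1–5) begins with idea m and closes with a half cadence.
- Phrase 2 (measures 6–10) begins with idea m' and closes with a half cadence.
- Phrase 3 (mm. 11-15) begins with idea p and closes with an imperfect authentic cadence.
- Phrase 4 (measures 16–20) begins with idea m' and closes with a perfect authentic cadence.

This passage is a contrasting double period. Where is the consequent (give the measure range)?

measures 11–20

In a double period the four phrases pair into a large antecedent (phrases 1–2, ending half cadence) and a large consequent (phrases 3–4, ending perfect authentic cadence). The consequent spans bars 11-20.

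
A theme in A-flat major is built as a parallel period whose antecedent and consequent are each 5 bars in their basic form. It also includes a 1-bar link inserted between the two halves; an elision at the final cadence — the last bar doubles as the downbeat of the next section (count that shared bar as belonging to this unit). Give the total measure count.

11 measures

Basic parallel period: 5 + 5 = 10 bars.
10 (basic form) + 1 (link) = 11.
The elision shares a bar with the next section but does not change this unit's count.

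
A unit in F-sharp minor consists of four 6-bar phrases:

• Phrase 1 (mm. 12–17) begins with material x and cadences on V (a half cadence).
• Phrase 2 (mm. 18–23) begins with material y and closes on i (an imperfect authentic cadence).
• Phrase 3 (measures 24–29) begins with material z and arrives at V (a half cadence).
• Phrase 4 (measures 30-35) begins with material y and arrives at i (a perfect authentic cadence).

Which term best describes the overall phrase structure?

Four phrases in two halves: the first half (mm. 12–23) ends with an imperfect authentic cadence, the second (mm. 24-35) with a perfect authentic cadence — a large antecedent–consequent pair, i.e. a double period.
Phrase 3 begins with different material from phrase 1, making it contrasting.

contrasting double period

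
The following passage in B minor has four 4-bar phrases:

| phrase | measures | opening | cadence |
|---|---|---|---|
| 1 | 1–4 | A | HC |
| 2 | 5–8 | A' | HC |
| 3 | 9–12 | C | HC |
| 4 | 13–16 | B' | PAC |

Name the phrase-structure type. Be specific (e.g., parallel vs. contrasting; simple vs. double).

contrasting double period

Four phrases in two halves: the first half (mm. 1–8) ends with a half cadence, the second (mm. 9–16) with a perfect authentic cadence — a large antecedent–consequent pair, i.e. a double period.
Phrase 3 begins with different material from phrase 1, making it contrasting.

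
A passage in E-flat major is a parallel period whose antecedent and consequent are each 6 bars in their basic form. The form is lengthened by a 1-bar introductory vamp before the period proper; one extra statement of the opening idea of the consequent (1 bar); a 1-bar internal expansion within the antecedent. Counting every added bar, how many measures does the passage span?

15 measures

Basic parallel period: 6 + 6 = 12 bars.
12 (basic form) + 1 (introduction) + 1 (extra statement) + 1 (internal expansion) = 15.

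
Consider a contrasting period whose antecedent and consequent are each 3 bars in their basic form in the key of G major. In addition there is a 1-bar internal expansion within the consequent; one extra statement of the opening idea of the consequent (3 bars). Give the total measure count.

10 measures

Basic contrasting period: 3 + 3 = 6 bars.
6 (basic form) + 1 (internal expansion) + 3 (extra statement) = 10.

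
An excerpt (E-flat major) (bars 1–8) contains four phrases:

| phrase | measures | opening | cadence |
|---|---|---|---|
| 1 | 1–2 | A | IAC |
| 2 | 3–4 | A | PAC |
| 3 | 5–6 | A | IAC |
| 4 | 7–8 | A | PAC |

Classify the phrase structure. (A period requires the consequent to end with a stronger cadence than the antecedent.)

repeated period

The cadence pattern IAC–PAC–IAC–PAC is weak–strong twice, and phrases 3–4 restate phrases 1–2: a period heard twice, not a double period (which would end weakly at phrase 2).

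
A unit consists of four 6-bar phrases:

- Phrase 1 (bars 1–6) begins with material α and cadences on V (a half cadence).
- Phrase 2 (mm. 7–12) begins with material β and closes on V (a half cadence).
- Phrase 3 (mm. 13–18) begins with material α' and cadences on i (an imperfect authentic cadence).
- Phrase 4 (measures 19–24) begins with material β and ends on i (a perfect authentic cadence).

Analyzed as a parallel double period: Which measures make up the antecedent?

measures 1–12

In a double period the four phrases pair into a large antecedent (phrases 1–2, ending half cadence) and a large consequent (phrases 3–4, ending perfect authentic cadence). The antecedent spans mm. 1–12.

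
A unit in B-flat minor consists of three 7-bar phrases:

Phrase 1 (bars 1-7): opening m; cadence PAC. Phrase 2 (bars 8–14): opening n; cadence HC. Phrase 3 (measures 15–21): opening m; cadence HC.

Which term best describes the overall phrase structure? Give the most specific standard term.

The final phrase closes with a half cadence, which is not stronger than the preceding half cadence; the 3 phrases lack an overall antecedent–consequent design and so form a phrase group.

phrase group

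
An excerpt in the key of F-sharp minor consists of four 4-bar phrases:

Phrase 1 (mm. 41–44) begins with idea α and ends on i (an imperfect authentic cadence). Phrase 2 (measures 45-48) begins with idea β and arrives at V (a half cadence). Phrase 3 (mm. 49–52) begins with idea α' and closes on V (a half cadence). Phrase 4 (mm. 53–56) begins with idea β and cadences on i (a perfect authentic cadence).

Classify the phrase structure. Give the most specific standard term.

parallel double period

Four phrases in two halves: the first half (mm. 41-48) ends with a half cadence, the second (mm. 49–56) with a perfect authentic cadence — a large antecedent–consequent pair, i.e. a double period.
Phrase 3 begins with the same material as phrase 1, making it parallel.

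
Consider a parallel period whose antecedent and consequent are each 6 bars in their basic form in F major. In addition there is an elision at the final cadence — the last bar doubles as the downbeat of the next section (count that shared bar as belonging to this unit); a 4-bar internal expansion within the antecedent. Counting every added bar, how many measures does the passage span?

Basic parallel period: 6 + 6 = 12 bars.
12 (basic form) + 4 (internal expansion) = 16.
The elision shares a bar with the next section but does not change this unit's count.

16 measures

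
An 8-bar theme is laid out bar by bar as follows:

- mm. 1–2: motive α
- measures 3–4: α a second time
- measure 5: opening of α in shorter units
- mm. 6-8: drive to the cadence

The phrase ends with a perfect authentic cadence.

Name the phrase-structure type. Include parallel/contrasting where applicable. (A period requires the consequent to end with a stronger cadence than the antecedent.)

Basic idea (mm. 1–2) + its repetition (bars 3-4) form the presentation; fragmentation and cadence (measures 5-8) form the continuation — the 8-bar whole is a sentence.

sentence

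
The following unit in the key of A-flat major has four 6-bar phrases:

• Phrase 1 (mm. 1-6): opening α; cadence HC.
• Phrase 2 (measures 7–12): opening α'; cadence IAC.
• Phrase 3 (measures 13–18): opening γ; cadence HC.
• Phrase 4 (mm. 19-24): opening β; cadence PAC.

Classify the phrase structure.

contrasting double period

Four phrases in two halves: the first half (mm. 1-12) ends with an imperfect authentic cadence, the second (measures 13–24) with a perfect authentic cadence — a large antecedent–consequent pair, i.e. a double period.
Phrase 3 begins with different material from phrase 1, making it contrasting.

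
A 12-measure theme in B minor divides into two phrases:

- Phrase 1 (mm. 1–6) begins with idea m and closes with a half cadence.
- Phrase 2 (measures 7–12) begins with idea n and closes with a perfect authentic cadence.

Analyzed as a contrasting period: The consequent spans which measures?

The antecedent is the phrase ending with the weaker cadence (half cadence, phrase 1) and the consequent the one ending more conclusively (perfect authentic cadence, phrase 2); the consequent is mm. 7-12.

measures 7–12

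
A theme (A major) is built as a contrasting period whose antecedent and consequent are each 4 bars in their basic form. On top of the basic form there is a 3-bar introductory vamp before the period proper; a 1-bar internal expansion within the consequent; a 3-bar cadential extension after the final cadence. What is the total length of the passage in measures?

15 measures

Basic contrasting period: 4 + 4 = 8 bars.
8 (basic form) + 3 (introduction) + 1 (internal expansion) + 3 (cadential extension) = 15.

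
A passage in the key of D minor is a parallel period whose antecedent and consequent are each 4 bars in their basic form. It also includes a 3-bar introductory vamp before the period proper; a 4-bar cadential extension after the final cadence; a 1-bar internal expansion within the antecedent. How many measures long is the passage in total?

Basic parallel period: 4 + 4 = 8 bars.
8 (basic form) + 3 (introduction) + 4 (cadential extension) + 1 (internal expansion) = 16.

16 measures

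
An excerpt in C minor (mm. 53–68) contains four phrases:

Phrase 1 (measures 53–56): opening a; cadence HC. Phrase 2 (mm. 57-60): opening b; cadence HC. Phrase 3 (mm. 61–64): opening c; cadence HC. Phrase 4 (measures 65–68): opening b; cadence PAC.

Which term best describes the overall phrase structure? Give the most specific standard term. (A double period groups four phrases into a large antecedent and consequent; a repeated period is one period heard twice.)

Four phrases in two halves: the first half (measures 53-60) ends with a half cadence, the second (mm. 61–68) with a perfect authentic cadence — a large antecedent–consequent pair, i.e. a double period.
Phrase 3 begins with different material from phrase 1, making it contrasting.

contrasting double period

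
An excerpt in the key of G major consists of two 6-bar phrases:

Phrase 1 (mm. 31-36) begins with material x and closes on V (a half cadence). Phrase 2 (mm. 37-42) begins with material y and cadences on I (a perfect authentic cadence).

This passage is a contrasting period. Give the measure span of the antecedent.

The antecedent is the phrase ending with the weaker cadence (half cadence, phrase 1) and the consequent the one ending more conclusively (perfect authentic cadence, phrase 2); the antecedent is bars 31–36.

measures 31–36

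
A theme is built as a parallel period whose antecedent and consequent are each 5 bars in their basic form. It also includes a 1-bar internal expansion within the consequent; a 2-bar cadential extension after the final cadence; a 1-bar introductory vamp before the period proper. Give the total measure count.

Basic parallel period: 5 + 5 = 10 bars.
10 (basic form) + 1 (internal expansion) + 2 (cadential extension) + 1 (introduction) = 14.

14 measures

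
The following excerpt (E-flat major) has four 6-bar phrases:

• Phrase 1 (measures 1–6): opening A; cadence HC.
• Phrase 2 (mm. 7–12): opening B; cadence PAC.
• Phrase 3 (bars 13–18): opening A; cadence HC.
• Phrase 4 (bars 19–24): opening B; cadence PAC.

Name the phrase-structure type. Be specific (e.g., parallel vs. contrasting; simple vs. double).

repeated period

The cadence pattern HC–PAC–HC–PAC is weak–strong twice, and phrases 3–4 restate phrases 1–2: a period heard twice, not a double period (which would end weakly at phrase 2).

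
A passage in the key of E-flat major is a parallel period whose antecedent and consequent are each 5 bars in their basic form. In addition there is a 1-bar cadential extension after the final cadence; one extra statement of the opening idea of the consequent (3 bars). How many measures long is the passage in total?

14 measures

Basic parallel period: 5 + 5 = 10 bars.
10 (basic form) + 1 (cadential extension) + 3 (extra statement) = 14.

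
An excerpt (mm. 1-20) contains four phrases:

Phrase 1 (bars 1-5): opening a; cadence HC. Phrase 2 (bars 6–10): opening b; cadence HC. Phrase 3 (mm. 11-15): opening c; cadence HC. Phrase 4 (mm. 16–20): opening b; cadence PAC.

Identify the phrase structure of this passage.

Four phrases in two halves: the first half (mm. 1-10) ends with a half cadence, the second (bars 11-20) with a perfect authentic cadence — a large antecedent–consequent pair, i.e. a double period.
Phrase 3 begins with different material from phrase 1, making it contrasting.

contrasting double period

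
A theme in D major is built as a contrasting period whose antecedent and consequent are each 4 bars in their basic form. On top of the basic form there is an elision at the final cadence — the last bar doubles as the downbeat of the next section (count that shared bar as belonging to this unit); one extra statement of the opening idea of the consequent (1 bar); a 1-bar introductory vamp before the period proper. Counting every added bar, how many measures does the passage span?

Basic contrasting period: 4 + 4 = 8 bars.
8 (basic form) + 1 (extra statement) + 1 (introduction) = 10.
The elision shares a bar with the next section but does not change this unit's count.

10 measures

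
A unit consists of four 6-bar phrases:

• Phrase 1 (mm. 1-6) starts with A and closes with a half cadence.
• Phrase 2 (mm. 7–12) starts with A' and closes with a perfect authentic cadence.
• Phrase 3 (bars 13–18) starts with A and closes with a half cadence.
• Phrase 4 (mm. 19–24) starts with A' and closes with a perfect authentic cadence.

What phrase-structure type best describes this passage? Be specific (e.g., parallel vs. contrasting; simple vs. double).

The cadence pattern HC–PAC–HC–PAC is weak–strong twice, and phrases 3–4 restate phrases 1–2: a period heard twice, not a double period (which would end weakly at phrase 2).

repeated period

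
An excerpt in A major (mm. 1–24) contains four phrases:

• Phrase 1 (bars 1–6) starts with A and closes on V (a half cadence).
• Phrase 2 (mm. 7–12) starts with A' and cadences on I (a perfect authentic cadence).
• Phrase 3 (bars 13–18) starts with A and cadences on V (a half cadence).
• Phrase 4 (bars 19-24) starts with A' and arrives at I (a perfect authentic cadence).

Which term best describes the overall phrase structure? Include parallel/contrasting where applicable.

The cadence pattern HC–PAC–HC–PAC is weak–strong twice, and phrases 3–4 restate phrases 1–2: a period heard twice, not a double period (which would end weakly at phrase 2).

repeated period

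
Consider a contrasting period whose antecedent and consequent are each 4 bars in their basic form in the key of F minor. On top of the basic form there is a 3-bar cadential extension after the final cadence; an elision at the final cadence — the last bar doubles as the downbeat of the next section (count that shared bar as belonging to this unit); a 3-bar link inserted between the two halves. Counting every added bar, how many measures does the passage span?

14 measures

Basic contrasting period: 4 + 4 = 8 bars.
8 (basic form) + 3 (cadential extension) + 3 (link) = 14.
The elision shares a bar with the next section but does not change this unit's count.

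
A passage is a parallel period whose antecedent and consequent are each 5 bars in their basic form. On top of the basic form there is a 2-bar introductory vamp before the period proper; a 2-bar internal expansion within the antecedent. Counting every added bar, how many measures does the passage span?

14 measures

Basic parallel period: 5 + 5 = 10 bars.
10 (basic form) + 2 (introduction) + 2 (internal expansion) = 14.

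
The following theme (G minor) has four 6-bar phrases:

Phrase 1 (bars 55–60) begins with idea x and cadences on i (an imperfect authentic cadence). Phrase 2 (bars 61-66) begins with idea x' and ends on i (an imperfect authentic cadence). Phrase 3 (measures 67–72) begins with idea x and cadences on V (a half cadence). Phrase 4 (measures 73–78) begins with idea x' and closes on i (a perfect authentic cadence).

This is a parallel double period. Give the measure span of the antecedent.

measures 55–66

In a double period the first pair of phrases (ending imperfect authentic cadence) is the large antecedent and the second pair (ending perfect authentic cadence) is the large consequent; the antecedent is measures 55–66.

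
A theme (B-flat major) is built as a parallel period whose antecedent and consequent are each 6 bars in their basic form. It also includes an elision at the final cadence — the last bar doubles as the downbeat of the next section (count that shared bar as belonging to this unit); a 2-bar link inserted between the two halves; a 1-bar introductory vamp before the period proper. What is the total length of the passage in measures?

15 measures

Basic parallel period: 6 + 6 = 12 bars.
12 (basic form) + 2 (link) + 1 (introduction) = 15.
The elision shares a bar with the next section but does not change this unit's count.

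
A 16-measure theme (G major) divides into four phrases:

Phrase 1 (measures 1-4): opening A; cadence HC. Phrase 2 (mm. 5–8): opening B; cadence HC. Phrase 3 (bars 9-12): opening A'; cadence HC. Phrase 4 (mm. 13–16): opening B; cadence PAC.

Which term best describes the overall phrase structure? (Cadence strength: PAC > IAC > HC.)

parallel double period

Four phrases in two halves: the first half (mm. 1–8) ends with a half cadence, the second (bars 9–16) with a perfect authentic cadence — a large antecedent–consequent pair, i.e. a double period.
Phrase 3 begins with the same material as phrase 1, making it parallel.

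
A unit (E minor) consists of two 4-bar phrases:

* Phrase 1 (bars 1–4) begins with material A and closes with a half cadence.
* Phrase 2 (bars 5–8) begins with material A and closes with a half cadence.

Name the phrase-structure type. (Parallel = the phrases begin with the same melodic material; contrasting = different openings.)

Both phrases have the same opening (A) and the same cadence (half cadence): the second is a restatement, not a consequent, so this is a repeated phrase rather than a period.

repeated phrase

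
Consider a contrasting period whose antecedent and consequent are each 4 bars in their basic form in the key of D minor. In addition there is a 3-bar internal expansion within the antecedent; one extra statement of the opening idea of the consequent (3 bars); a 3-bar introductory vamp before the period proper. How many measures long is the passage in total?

17 measures

Basic contrasting period: 4 + 4 = 8 bars.
8 (basic form) + 3 (internal expansion) + 3 (extra statement) + 3 (introduction) = 17.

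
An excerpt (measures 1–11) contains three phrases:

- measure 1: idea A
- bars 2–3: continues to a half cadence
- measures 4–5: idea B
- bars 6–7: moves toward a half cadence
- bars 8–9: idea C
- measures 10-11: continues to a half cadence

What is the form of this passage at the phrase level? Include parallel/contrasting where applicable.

The final phrase closes with a half cadence, which is not stronger than the preceding half cadence; the 3 phrases lack an overall antecedent–consequent design and so form a phrase group.

phrase group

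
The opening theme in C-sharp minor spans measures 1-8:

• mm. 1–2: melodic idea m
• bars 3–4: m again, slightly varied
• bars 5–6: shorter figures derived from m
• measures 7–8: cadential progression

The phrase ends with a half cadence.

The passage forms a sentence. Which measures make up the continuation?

After the presentation (measures 1–4), the continuation covers the fragmentation through the cadence: bars 5–8.

measures 5–8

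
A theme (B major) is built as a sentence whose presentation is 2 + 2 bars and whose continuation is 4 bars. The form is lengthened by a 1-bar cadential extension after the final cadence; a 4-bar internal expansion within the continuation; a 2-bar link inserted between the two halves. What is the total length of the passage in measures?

15 measures

Basic sentence: 2 + 2 + 4 = 8 bars.
8 (basic form) + 1 (cadential extension) + 4 (internal expansion) + 2 (link) = 15.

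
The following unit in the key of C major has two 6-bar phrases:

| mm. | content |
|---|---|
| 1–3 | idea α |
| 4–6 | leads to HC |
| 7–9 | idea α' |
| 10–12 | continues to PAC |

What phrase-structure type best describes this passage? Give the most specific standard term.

parallel period

Phrase 1 ends with a half cadence (weaker) and phrase 2 with a perfect authentic cadence (stronger): antecedent + consequent = a period.
The two phrases open with the same material (α / α'), so the period is parallel.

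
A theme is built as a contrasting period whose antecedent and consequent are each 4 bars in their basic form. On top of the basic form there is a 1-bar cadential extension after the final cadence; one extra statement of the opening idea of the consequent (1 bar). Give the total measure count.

Basic contrasting period: 4 + 4 = 8 bars.
8 (basic form) + 1 (cadential extension) + 1 (extra statement) = 10.

10 measures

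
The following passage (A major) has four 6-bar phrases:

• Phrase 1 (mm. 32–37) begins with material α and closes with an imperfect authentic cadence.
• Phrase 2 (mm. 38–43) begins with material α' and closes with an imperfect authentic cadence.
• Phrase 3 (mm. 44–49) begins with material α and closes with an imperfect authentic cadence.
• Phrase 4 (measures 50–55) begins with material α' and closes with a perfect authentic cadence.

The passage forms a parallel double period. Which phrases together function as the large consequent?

In a double period the first pair of phrases (ending imperfect authentic cadence) is the large antecedent and the second pair (ending perfect authentic cadence) is the large consequent; the consequent is phrases 3 and 4.

phrases 3 and 4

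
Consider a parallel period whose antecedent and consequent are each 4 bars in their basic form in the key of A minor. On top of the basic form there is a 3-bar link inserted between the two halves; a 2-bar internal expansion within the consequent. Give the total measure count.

Basic parallel period: 4 + 4 = 8 bars.
8 (basic form) + 3 (link) + 2 (internal expansion) = 13.

13 measures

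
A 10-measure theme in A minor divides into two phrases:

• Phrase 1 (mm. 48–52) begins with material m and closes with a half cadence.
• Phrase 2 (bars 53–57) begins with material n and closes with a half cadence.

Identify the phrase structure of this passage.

The second phrase closes with a half cadence, which is not stronger than the first phrase's half cadence; without a weak→strong cadential pair there is no antecedent–consequent relationship, so this is a phrase group rather than a period.

phrase group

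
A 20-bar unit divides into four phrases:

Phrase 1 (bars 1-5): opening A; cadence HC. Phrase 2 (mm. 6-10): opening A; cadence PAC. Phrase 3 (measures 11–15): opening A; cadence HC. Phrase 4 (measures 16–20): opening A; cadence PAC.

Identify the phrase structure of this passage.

repeated period

The cadence pattern HC–PAC–HC–PAC is weak–strong twice, and phrases 3–4 restate phrases 1–2: a period heard twice, not a double period (which would end weakly at phrase 2).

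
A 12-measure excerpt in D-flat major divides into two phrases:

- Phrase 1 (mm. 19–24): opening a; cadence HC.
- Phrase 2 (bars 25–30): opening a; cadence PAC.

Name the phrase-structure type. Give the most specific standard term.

Phrase 1 ends with a half cadence (weaker) and phrase 2 with a perfect authentic cadence (stronger): antecedent + consequent = a period.
The two phrases open with the same material (a / a), so the period is parallel.

parallel period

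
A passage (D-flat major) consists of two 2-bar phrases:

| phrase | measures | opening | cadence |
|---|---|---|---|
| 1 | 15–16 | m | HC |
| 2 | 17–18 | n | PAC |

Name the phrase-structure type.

contrasting period

Phrase 1 ends with a half cadence (weaker) and phrase 2 with a perfect authentic cadence (stronger): antecedent + consequent = a period.
The two phrases open with different material (m / n), so the period is contrasting.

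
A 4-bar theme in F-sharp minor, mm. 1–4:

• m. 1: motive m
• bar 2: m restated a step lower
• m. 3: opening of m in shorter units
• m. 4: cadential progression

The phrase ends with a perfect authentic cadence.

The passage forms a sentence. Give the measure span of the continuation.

After the presentation (bars 1-2), the continuation covers the fragmentation through the cadence: measures 3–4.

measures 3–4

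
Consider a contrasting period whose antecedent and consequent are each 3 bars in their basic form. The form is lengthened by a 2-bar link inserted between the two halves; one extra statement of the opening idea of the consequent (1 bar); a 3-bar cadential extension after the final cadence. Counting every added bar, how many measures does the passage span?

12 measures

Basic contrasting period: 3 + 3 = 6 bars.
6 (basic form) + 2 (link) + 1 (extra statement) + 3 (cadential extension) = 12.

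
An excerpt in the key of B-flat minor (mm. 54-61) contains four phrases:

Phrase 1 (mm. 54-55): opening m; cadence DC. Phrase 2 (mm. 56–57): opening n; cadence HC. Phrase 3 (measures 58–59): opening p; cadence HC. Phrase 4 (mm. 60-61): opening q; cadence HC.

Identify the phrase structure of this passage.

phrase group

Phrase 4 ends with a half cadence, no stronger than phrase 2's half cadence, so the four phrases do not form a double period; nor do phrases 3–4 duplicate 1–2, so it is not a repeated period. With no phrase reaching a conclusive cadence, the passage is a phrase group.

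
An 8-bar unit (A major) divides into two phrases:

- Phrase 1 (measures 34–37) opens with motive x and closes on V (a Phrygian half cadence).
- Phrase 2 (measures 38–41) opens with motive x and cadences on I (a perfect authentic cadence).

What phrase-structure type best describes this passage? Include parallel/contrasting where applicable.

Phrase 1 ends with a Phrygian half cadence (weaker) and phrase 2 with a perfect authentic cadence (stronger): antecedent + consequent = a period.
The two phrases open with the same material (x / x), so the period is parallel.

parallel period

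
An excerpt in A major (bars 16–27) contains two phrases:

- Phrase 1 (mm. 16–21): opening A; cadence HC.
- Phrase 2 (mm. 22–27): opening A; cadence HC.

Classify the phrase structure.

Both phrases have the same opening (A) and the same cadence (half cadence): the second is a restatement, not a consequent, so this is a repeated phrase rather than a period.

repeated phrase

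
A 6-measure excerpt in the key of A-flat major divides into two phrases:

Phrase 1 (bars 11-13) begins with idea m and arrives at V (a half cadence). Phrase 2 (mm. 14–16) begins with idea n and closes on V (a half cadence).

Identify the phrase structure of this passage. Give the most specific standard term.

phrase group

The second phrase closes with a half cadence, which is not stronger than the first phrase's half cadence; without a weak→strong cadential pair there is no antecedent–consequent relationship, so this is a phrase group rather than a period.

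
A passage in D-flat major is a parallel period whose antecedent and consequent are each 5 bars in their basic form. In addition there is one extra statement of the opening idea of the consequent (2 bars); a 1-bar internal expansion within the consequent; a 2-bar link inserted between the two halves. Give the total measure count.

15 measures

Basic parallel period: 5 + 5 = 10 bars.
10 (basic form) + 2 (extra statement) + 1 (internal expansion) + 2 (link) = 15.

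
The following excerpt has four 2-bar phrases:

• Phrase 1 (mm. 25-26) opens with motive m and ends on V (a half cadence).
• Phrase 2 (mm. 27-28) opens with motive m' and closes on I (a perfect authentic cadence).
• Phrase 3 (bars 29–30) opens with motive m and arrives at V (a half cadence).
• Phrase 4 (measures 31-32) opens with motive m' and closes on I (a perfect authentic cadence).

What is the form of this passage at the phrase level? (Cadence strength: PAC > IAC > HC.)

repeated period

The cadence pattern HC–PAC–HC–PAC is weak–strong twice, and phrases 3–4 restate phrases 1–2: a period heard twice, not a double period (which would end weakly at phrase 2).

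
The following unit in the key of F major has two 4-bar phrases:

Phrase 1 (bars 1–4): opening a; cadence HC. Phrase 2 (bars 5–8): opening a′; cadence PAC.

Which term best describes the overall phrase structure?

Phrase 1 ends with a half cadence (weaker) and phrase 2 with a perfect authentic cadence (stronger): antecedent + consequent = a period.
The two phrases open with the same material (a / a′), so the period is parallel.

parallel period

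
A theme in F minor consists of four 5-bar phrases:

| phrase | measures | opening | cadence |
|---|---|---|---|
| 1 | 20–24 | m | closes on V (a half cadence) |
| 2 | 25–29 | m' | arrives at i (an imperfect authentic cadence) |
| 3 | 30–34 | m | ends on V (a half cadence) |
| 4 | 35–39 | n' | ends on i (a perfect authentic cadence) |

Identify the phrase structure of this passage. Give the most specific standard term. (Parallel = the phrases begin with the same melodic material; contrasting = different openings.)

Four phrases in two halves: the first half (measures 20-29) ends with an imperfect authentic cadence, the second (mm. 30–39) with a perfect authentic cadence — a large antecedent–consequent pair, i.e. a double period.
Phrase 3 begins with the same material as phrase 1, making it parallel.

parallel double period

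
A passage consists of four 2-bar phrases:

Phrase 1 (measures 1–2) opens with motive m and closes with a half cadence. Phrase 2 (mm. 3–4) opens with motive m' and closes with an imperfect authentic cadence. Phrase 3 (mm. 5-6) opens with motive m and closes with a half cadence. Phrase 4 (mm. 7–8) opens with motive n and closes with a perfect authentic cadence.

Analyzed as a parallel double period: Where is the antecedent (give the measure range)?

measures 1–4

In a double period the four phrases pair into a large antecedent (phrases 1–2, ending imperfect authentic cadence) and a large consequent (phrases 3–4, ending perfect authentic cadence). The antecedent spans mm. 1–4.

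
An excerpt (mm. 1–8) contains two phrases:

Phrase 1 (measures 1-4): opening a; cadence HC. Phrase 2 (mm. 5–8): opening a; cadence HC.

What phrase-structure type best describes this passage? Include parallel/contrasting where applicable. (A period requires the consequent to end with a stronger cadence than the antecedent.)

repeated phrase

Both phrases have the same opening (a) and the same cadence (half cadence): the second is a restatement, not a consequent, so this is a repeated phrase rather than a period.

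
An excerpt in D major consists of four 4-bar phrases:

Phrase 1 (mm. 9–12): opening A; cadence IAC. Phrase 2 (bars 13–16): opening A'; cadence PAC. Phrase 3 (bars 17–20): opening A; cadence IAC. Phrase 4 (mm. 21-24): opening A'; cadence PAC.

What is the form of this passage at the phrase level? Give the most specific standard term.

The cadence pattern IAC–PAC–IAC–PAC is weak–strong twice, and phrases 3–4 restate phrases 1–2: a period heard twice, not a double period (which would end weakly at phrase 2).

repeated period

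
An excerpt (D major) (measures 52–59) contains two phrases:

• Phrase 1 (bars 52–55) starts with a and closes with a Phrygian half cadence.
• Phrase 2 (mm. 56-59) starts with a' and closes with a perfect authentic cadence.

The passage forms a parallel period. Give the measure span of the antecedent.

measures 52–55

The antecedent is the phrase ending with the weaker cadence (Phrygian half cadence, phrase 1) and the consequent the one ending more conclusively (perfect authentic cadence, phrase 2); the antecedent is measures 52–55.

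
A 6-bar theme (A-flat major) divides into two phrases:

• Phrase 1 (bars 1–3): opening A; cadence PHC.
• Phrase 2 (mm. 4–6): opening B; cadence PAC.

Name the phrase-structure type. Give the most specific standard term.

contrasting period

Phrase 1 ends with a Phrygian half cadence (weaker) and phrase 2 with a perfect authentic cadence (stronger): antecedent + consequent = a period.
The two phrases open with different material (A / B), so the period is contrasting.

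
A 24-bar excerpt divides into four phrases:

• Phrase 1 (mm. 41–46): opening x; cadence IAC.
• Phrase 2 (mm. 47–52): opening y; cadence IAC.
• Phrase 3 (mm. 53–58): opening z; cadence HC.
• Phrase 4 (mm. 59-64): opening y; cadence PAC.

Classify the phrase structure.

Four phrases in two halves: the first half (bars 41–52) ends with an imperfect authentic cadence, the second (mm. 53–64) with a perfect authentic cadence — a large antecedent–consequent pair, i.e. a double period.
Phrase 3 begins with different material from phrase 1, making it contrasting.

contrasting double period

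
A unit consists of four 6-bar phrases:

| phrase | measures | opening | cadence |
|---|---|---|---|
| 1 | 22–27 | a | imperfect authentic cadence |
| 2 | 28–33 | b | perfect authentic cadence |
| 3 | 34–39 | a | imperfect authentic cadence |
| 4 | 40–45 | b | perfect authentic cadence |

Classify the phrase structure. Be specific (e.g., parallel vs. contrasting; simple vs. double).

repeated period

The cadence pattern IAC–PAC–IAC–PAC is weak–strong twice, and phrases 3–4 restate phrases 1–2: a period heard twice, not a double period (which would end weakly at phrase 2).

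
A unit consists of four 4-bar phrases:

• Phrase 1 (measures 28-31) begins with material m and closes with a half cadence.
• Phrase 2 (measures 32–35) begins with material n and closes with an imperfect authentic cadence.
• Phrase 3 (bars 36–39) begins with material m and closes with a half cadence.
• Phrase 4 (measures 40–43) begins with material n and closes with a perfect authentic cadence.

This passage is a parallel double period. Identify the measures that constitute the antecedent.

measures 28–35

In a double period the four phrases pair into a large antecedent (phrases 1–2, ending imperfect authentic cadence) and a large consequent (phrases 3–4, ending perfect authentic cadence). The antecedent spans mm. 28–35.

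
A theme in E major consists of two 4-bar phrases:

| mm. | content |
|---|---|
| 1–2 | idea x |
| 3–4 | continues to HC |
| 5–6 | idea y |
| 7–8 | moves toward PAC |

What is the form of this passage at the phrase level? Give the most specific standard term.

contrasting period

Phrase 1 ends with a half cadence (weaker) and phrase 2 with a perfect authentic cadence (stronger): antecedent + consequent = a period.
The two phrases open with different material (x / y), so the period is contrasting.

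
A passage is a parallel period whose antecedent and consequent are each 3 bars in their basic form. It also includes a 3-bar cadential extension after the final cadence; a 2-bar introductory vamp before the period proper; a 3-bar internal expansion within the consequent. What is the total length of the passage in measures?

Basic parallel period: 3 + 3 = 6 bars.
6 (basic form) + 3 (cadential extension) + 2 (introduction) + 3 (internal expansion) = 14.

14 measures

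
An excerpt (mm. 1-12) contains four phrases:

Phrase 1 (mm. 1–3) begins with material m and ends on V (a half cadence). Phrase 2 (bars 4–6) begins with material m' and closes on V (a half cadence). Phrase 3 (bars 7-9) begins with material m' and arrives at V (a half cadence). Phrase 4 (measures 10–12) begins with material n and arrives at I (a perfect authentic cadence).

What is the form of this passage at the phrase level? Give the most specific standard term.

parallel double period

Four phrases in two halves: the first half (mm. 1–6) ends with a half cadence, the second (mm. 7-12) with a perfect authentic cadence — a large antecedent–consequent pair, i.e. a double period.
Phrase 3 begins with the same material as phrase 1, making it parallel.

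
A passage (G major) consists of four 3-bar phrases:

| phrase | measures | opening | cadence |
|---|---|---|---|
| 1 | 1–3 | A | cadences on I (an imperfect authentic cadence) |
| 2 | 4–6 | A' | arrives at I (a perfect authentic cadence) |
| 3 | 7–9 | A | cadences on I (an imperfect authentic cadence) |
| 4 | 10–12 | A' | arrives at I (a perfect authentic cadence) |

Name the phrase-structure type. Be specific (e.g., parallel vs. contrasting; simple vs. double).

The cadence pattern IAC–PAC–IAC–PAC is weak–strong twice, and phrases 3–4 restate phrases 1–2: a period heard twice, not a double period (which would end weakly at phrase 2).

repeated period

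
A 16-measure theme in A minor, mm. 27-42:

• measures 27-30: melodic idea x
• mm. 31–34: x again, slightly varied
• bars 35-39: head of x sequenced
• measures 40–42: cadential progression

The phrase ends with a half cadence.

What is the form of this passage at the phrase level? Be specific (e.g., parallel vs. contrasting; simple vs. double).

sentence

Basic idea (bars 27–30) + its repetition (mm. 31–34) form the presentation; fragmentation and cadence (mm. 35–42) form the continuation — the 16-bar whole is a sentence.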